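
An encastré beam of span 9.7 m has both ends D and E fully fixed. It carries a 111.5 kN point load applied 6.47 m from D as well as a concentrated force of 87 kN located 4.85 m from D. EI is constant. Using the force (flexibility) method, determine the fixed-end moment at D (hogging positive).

M_D = 185.5 kN·m

Take the two fixed-end moments M_D, M_E as redundants; the released structure is the simple span DE.
Simple-span end rotations at D and E under the given loads:
  at D: point load 111.5 at a = 6.47: Pab(L + b)/(6LEI) = 517.7/EI
  at E: point load 111.5 at a = 6.47: Pab(L + a)/(6LEI) = 647.4/EI
  at D: point load 87 at a = 4.85: Pab(L + b)/(6LEI) = 511.6/EI
  at E: point load 87 at a = 4.85: Pab(L + a)/(6LEI) = 511.6/EI
  θ_D0 = 1029/EI,  θ_E0 = 1159/EI
Flexibility coefficients: a unit moment at one end gives L/(3EI) there and L/(6EI) at the far end, so f₁₁ = f₂₂ = 3.233/EI and f₁₂ = f₂₁ = 1.617/EI.
Compatibility — zero rotation at each built-in end:
  3.233 M_D + 1.617 M_E = 1029
  1.617 M_D + 3.233 M_E = 1159
Solving the pair gives M_D = 185.5 kN·m and M_E = 265.7 kN·m (hogging).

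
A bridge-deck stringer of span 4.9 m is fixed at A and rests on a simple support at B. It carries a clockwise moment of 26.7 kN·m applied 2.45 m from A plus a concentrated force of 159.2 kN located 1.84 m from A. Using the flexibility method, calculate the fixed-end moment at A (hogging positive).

Remove the prop at B; the released (primary) structure is a cantilever built in at A.
Deflection at B on the released cantilever, summing each load's contribution:
  clockwise couple 26.7 at a = 2.45: M₀a(2L − a)/(2EI) = 240.4/EI
  point load 159.2 at a = 1.84: Pa²(3L − a)/(6EI) = 1155/EI
  δ_0 = 1396/EI
Tip deflection under a unit load at B: L³/(3EI) = 39.22/EI.
Compatibility at B: δ_0 − R_B·δ_{BB} = 0, so R_B = 1396/39.22 = 35.59 kN.
Moment equilibrium about A: M_A = Σ(load moments about A) − R_B·L = 319.6 − 35.59×4.9 = 145.2 kN·m.

M_A = 145.2 kN·m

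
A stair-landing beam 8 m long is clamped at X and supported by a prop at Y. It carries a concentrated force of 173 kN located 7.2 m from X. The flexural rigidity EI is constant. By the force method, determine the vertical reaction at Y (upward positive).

R_Y = 147.1 kN

Take the reaction at Y as the redundant and release it; the primary structure is a cantilever fixed at X.
Primary-structure tip deflection at Y by superposition:
  point load 173 at a = 7.2: Pa²(3L − a)/(6EI) = 25111/EI
Flexibility coefficient — unit upward force at Y: δ_{YY} = L³/(3EI) = 170.7/EI.
The prop prevents deflection at Y: R_Y = δ_0/δ_{YY} = 25111/170.7 = 147.1 kN.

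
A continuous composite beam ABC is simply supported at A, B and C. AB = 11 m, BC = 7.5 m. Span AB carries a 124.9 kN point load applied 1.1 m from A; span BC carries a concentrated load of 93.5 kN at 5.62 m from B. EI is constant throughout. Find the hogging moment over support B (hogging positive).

Take M_B as the redundant. Released structure: two simple spans AB and BC with a hinge at B.
End slopes at the hinge B, treating each span as simply supported:
  span AB: point load 124.9 at a = 1.1: Pab(L + a)/(6LEI) = 249.4/EI
  span BC: point load 93.5 at a = 5.62: Pab(L + b)/(6LEI) = 205.9/EI
  relative rotation θ_0 = (249.4 + 205.9)/EI = 455.3/EI
A unit hogging moment at B produces rotation L₁/(3EI) + L₂/(3EI) = 6.167/EI.
Compatibility: M_B·(L₁+L₂)/(3EI) = θ_0, giving M_B = 73.83 kN·m (hogging).

M_B = 73.83 kN·m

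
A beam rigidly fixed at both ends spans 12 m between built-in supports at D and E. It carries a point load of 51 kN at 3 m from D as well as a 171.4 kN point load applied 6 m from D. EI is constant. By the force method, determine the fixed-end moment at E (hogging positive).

M_E = 285.8 kN·m

Release both end moments; the primary structure is a simply-supported span DE with redundants M_D and M_E.
On the primary (simply-supported) span, the end slopes from the loading are:
  at D: point load 51 at a = 3: Pab(L + b)/(6LEI) = 401.6/EI
  at E: point load 51 at a = 3: Pab(L + a)/(6LEI) = 286.9/EI
  at D: point load 171.4 at a = 6: Pab(L + b)/(6LEI) = 1543/EI
  at E: point load 171.4 at a = 6: Pab(L + a)/(6LEI) = 1543/EI
  θ_D0 = 1944/EI,  θ_E0 = 1829/EI
Flexibility coefficients: a unit moment at one end gives L/(3EI) there and L/(6EI) at the far end, so f₁₁ = f₂₂ = 4/EI and f₁₂ = f₂₁ = 2/EI.
Compatibility — zero rotation at each built-in end:
  4 M_D + 2 M_E = 1944
  2 M_D + 4 M_E = 1829
Solving the pair gives M_D = 343.2 kN·m and M_E = 285.8 kN·m (hogging).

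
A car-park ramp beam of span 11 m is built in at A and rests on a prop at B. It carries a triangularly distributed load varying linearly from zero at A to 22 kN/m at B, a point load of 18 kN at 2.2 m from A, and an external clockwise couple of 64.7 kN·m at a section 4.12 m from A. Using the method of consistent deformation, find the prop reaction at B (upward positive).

Release the roller at B. Primary structure: cantilever fixed at A.
Primary-structure tip deflection at B by superposition:
  triangular load, peak 22 at the free end: 11w₀L⁴/(120EI) = 29526/EI
  point load 18 at a = 2.2: Pa²(3L − a)/(6EI) = 447.2/EI
  clockwise couple 64.7 at a = 4.12: M₀a(2L − a)/(2EI) = 2383/EI
  δ_0 = 32356/EI
Flexibility coefficient — unit upward force at B: δ_{BB} = L³/(3EI) = 443.7/EI.
Compatibility at B: δ_0 − R_B·δ_{BB} = 0, so R_B = 32356/443.7 = 72.93 kN.

R_B = 72.93 kN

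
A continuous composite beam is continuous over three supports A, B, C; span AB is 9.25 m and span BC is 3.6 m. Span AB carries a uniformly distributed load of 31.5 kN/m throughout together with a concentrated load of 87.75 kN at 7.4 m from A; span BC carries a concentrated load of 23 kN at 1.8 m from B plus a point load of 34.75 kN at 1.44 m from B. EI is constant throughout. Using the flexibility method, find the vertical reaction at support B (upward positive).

Release continuity at B by inserting a hinge; the redundant is the internal moment M_B. The primary structure is two simply-supported spans AB and BC.
End slopes at the hinge B, treating each span as simply supported:
  span AB: UDL 31.5: wL³/(24EI) = 1039/EI
  span AB: point load 87.75 at a = 7.4: Pab(L + a)/(6LEI) = 360.4/EI
  span BC: point load 23 at a = 1.8: Pab(L + b)/(6LEI) = 18.63/EI
  span BC: point load 34.75 at a = 1.44: Pab(L + b)/(6LEI) = 28.82/EI
  relative rotation θ_0 = (1399 + 47.45)/EI = 1447/EI
A unit hogging moment at B produces rotation L₁/(3EI) + L₂/(3EI) = 4.283/EI.
Compatibility: M_B·(L₁+L₂)/(3EI) = θ_0, giving M_B = 337.7 kN·m (hogging).
Span AB, ΣM about A with M_B applied at B: R_B^{AB}·9.25 = 1997 + 337.7, so R_B^{AB} = 252.4 kN and R_A = 379.1 − 252.4 = 126.7 kN.
Span BC, ΣM about C: R_B^{BC}·3.6 = 116.5 + 337.7, so R_B^{BC} = 126.2 kN and R_C = 57.75 − 126.2 = -68.41 kN.
R_B = 252.4 + 126.2 = 378.6 kN.

R_B = 378.6 kN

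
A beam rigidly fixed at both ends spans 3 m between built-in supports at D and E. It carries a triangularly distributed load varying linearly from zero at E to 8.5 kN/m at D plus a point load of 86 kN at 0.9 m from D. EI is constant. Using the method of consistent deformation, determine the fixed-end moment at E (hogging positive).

M_E = 18.8 kN·m

Take the two fixed-end moments M_D, M_E as redundants; the released structure is the simple span DE.
Simple-span end rotations at D and E under the given loads:
  at D: triangular load, peak 8.5: w₀L³/(45EI) = 5.1/EI
  at E: triangular load, peak 8.5: 7w₀L³/(360EI) = 4.463/EI
  at D: point load 86 at a = 0.9: Pab(L + b)/(6LEI) = 46.05/EI
  at E: point load 86 at a = 0.9: Pab(L + a)/(6LEI) = 35.22/EI
  θ_D0 = 51.15/EI,  θ_E0 = 39.68/EI
Flexibility coefficients: a unit moment at one end gives L/(3EI) there and L/(6EI) at the far end, so f₁₁ = f₂₂ = 1/EI and f₁₂ = f₂₁ = 0.5/EI.
Compatibility — zero rotation at each built-in end:
  1 M_D + 0.5 M_E = 51.15
  0.5 M_D + 1 M_E = 39.68
Solving the pair gives M_D = 41.75 kN·m and M_E = 18.8 kN·m (hogging).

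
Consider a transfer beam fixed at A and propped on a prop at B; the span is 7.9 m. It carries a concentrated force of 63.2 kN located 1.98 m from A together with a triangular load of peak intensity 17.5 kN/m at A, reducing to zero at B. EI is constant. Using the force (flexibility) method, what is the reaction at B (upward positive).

R_B = 19.28 kN

Take the reaction at B as the redundant and release it; the primary structure is a cantilever fixed at A.
Deflection at B on the released cantilever, summing each load's contribution:
  point load 63.2 at a = 1.98: Pa²(3L − a)/(6EI) = 896.9/EI
  triangular load, peak 17.5 at the fixed end: w₀L⁴/(30EI) = 2272/EI
  δ_0 = 3169/EI
Tip deflection under a unit load at B: L³/(3EI) = 164.3/EI.
Compatibility at B: δ_0 − R_B·δ_{BB} = 0, so R_B = 3169/164.3 = 19.28 kN.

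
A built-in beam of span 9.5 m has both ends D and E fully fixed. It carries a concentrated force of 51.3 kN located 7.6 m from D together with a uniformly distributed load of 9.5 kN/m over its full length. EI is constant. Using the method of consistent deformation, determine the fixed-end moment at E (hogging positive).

Release both end moments; the primary structure is a simply-supported span DE with redundants M_D and M_E.
Simple-span end rotations at D and E under the given loads:
  at D: point load 51.3 at a = 7.6: Pab(L + b)/(6LEI) = 148.2/EI
  at E: point load 51.3 at a = 7.6: Pab(L + a)/(6LEI) = 222.2/EI
  at D: UDL 9.5: wL³/(24EI) = 339.4/EI
  at E: UDL 9.5: wL³/(24EI) = 339.4/EI
  θ_D0 = 487.5/EI,  θ_E0 = 561.6/EI
Flexibility coefficients: a unit moment at one end gives L/(3EI) there and L/(6EI) at the far end, so f₁₁ = f₂₂ = 3.167/EI and f₁₂ = f₂₁ = 1.583/EI.
Compatibility — zero rotation at each built-in end:
  3.167 M_D + 1.583 M_E = 487.5
  1.583 M_D + 3.167 M_E = 561.6
Solving the pair gives M_D = 87.04 kN·m and M_E = 133.8 kN·m (hogging).

M_E = 133.8 kN·m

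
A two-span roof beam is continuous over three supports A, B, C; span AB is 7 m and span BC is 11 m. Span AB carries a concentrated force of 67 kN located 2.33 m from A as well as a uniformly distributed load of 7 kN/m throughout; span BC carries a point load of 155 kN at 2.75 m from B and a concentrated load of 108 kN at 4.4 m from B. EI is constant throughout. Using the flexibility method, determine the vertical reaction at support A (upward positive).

Release continuity at B by inserting a hinge; the redundant is the internal moment M_B. The primary structure is two simply-supported spans AB and BC.
Rotations at B on the released spans (each span's end-slope, ×1/EI):
  span AB: point load 67 at a = 2.33: Pab(L + a)/(6LEI) = 161.9/EI
  span AB: UDL 7: wL³/(24EI) = 100/EI
  span BC: point load 155 at a = 2.75: Pab(L + b)/(6LEI) = 1026/EI
  span BC: point load 108 at a = 4.4: Pab(L + b)/(6LEI) = 836.4/EI
  relative rotation θ_0 = (262 + 1862)/EI = 2124/EI
A unit hogging moment at B produces rotation L₁/(3EI) + L₂/(3EI) = 6/EI.
Compatibility: M_B·(L₁+L₂)/(3EI) = θ_0, giving M_B = 354 kN·m (hogging).
Span AB, ΣM about A with M_B applied at B: R_B^{AB}·7 = 327.6 + 354, so R_B^{AB} = 97.37 kN and R_A = 116 − 97.37 = 18.63 kN.

R_A = 18.63 kN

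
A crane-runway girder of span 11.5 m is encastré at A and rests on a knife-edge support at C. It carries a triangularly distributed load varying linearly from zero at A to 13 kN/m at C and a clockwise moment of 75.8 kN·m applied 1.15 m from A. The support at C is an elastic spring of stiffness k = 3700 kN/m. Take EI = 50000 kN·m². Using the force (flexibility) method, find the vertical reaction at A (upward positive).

R_A = 32.88 kN

Remove the prop at C; the released (primary) structure is a cantilever built in at A.
Free-end deflection of the primary structure under the applied loading (downward +):
  triangular load, peak 13 at the free end: 11w₀L⁴/(120EI) = 20842/EI
  clockwise couple 75.8 at a = 1.15: M₀a(2L − a)/(2EI) = 952.3/EI
  δ_0 = 21795/EI
Flexibility coefficient — unit upward force at C: δ_{CC} = L³/(3EI) = 507/EI.
With EI = 50000 kN·m²: δ_0 = 0.43589 m and δ_{CC} = 0.010139 m/kN.
Compatibility — the spring shortens by R_C/k under the reaction it provides: δ_0 − R_C·δ_{CC} = R_C/k. With 1/k = 0.00027 m/kN, R_C = δ_0 / (δ_{CC} + 1/k) = 0.43589 / (0.010139 + 0.00027) = 41.87 kN.
Vertical equilibrium: R_A = ΣP − R_C = 74.75 − 41.87 = 32.88 kN.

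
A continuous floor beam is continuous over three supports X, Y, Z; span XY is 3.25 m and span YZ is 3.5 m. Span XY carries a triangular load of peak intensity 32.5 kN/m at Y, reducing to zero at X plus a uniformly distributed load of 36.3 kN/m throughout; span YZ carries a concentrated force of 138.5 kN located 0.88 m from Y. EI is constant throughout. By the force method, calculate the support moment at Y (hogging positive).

Release continuity at Y by inserting a hinge; the redundant is the internal moment M_Y. The primary structure is two simply-supported spans XY and YZ.
Discontinuity in slope at Y on the released structure — sum the simple-span end rotations:
  span XY: triangular load, peak 32.5: w₀L³/(45EI) = 24.79/EI
  span XY: UDL 36.3: wL³/(24EI) = 51.92/EI
  span YZ: point load 138.5 at a = 0.88: Pab(L + b)/(6LEI) = 93.06/EI
  relative rotation θ_0 = (76.71 + 93.06)/EI = 169.8/EI
A unit hogging moment at Y produces rotation L₁/(3EI) + L₂/(3EI) = 2.25/EI.
Slope continuity at Y: θ_0 = M_Y·2.25/EI, so M_Y = 169.8/2.25 = 75.46 kN·m (hogging).

M_Y = 75.46 kN·m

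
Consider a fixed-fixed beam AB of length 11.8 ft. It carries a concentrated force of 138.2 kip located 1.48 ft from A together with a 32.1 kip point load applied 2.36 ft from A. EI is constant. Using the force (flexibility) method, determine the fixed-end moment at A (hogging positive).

Take the two fixed-end moments M_A, M_B as redundants; the released structure is the simple span AB.
Simple-span end rotations at A and B under the given loads:
  at A: point load 138.2 at a = 1.48: Pab(L + b)/(6LEI) = 659.5/EI
  at B: point load 138.2 at a = 1.48: Pab(L + a)/(6LEI) = 395.9/EI
  at A: point load 32.1 at a = 2.36: Pab(L + b)/(6LEI) = 214.5/EI
  at B: point load 32.1 at a = 2.36: Pab(L + a)/(6LEI) = 143/EI
  θ_A0 = 874/EI,  θ_B0 = 539/EI
Flexibility coefficients: a unit moment at one end gives L/(3EI) there and L/(6EI) at the far end, so f₁₁ = f₂₂ = 3.933/EI and f₁₂ = f₂₁ = 1.967/EI.
Compatibility — zero rotation at each built-in end:
  3.933 M_A + 1.967 M_B = 874
  1.967 M_A + 3.933 M_B = 539
Solving the pair gives M_A = 204.9 kip·ft and M_B = 34.56 kip·ft (hogging).

M_A = 204.9 kip·ft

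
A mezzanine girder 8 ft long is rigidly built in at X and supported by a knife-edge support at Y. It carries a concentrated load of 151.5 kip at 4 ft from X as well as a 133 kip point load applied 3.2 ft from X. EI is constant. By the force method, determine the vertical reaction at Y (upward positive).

R_Y = 75.01 kip

Choose R_Y as the redundant. The primary structure is the cantilever fixed at X.
Downward deflection at the released point Y due to the loads:
  point load 151.5 at a = 4: Pa²(3L − a)/(6EI) = 8080/EI
  point load 133 at a = 3.2: Pa²(3L − a)/(6EI) = 4721/EI
  δ_0 = 12801/EI
Flexibility coefficient — unit upward force at Y: δ_{YY} = L³/(3EI) = 170.7/EI.
Compatibility at Y: δ_0 − R_Y·δ_{YY} = 0, so R_Y = 12801/170.7 = 75.01 kip.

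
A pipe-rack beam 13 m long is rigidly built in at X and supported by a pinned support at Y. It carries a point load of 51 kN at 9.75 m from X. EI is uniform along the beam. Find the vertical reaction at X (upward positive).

Choose R_Y as the redundant. The primary structure is the cantilever fixed at X.
Primary-structure tip deflection at Y by superposition:
  point load 51 at a = 9.75: Pa²(3L − a)/(6EI) = 23635/EI
Flexibility coefficient — unit upward force at Y: δ_{YY} = L³/(3EI) = 732.3/EI.
Compatibility at Y: δ_0 − R_Y·δ_{YY} = 0, so R_Y = 23635/732.3 = 32.27 kN.
Vertical equilibrium: R_X = ΣP − R_Y = 51 − 32.27 = 18.73 kN.

R_X = 18.73 kN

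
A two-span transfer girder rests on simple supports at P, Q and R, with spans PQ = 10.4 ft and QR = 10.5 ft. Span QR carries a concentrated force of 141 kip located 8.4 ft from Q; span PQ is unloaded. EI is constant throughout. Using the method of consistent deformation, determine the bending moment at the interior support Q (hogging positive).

Insert a hinge at Q; M_Q is the redundant, and each span becomes simply supported.
Rotations at Q on the released spans (each span's end-slope, ×1/EI):
  span QR: point load 141 at a = 8.4: Pab(L + b)/(6LEI) = 497.4/EI
  relative rotation θ_0 = (0 + 497.4)/EI = 497.4/EI
A unit hogging moment at Q produces rotation L₁/(3EI) + L₂/(3EI) = 6.967/EI.
Compatibility: M_Q·(L₁+L₂)/(3EI) = θ_0, giving M_Q = 71.4 kip·ft (hogging).

M_Q = 71.4 kip·ft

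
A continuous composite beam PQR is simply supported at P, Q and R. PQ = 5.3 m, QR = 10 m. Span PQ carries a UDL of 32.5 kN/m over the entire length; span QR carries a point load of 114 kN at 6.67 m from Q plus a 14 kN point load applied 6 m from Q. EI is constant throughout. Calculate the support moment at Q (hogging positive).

M_Q = 165.2 kN·m

Insert a hinge at Q; M_Q is the redundant, and each span becomes simply supported.
End slopes at the hinge Q, treating each span as simply supported:
  span PQ: UDL 32.5: wL³/(24EI) = 201.6/EI
  span QR: point load 114 at a = 6.67: Pab(L + b)/(6LEI) = 562.5/EI
  span QR: point load 14 at a = 6: Pab(L + b)/(6LEI) = 78.4/EI
  relative rotation θ_0 = (201.6 + 640.9)/EI = 842.5/EI
A unit hogging moment at Q produces rotation L₁/(3EI) + L₂/(3EI) = 5.1/EI.
Slope continuity at Q: θ_0 = M_Q·5.1/EI, so M_Q = 842.5/5.1 = 165.2 kN·m (hogging).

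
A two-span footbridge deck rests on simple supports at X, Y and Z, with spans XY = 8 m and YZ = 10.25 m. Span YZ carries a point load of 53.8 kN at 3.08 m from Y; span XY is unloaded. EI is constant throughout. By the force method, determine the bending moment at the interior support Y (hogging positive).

M_Y = 55.32 kN·m

Take M_Y as the redundant. Released structure: two simple spans XY and YZ with a hinge at Y.
Rotations at Y on the released spans (each span's end-slope, ×1/EI):
  span YZ: point load 53.8 at a = 3.08: Pab(L + b)/(6LEI) = 336.5/EI
  relative rotation θ_0 = (0 + 336.5)/EI = 336.5/EI
A unit hogging moment at Y produces rotation L₁/(3EI) + L₂/(3EI) = 6.083/EI.
Compatibility: M_Y·(L₁+L₂)/(3EI) = θ_0, giving M_Y = 55.32 kN·m (hogging).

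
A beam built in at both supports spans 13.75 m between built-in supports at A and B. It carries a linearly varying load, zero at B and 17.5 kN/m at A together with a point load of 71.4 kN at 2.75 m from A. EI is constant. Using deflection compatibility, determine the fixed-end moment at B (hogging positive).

Take the two fixed-end moments M_A, M_B as redundants; the released structure is the simple span AB.
Simple-span end rotations at A and B under the given loads:
  at A: triangular load, peak 17.5: w₀L³/(45EI) = 1011/EI
  at B: triangular load, peak 17.5: 7w₀L³/(360EI) = 884.6/EI
  at A: point load 71.4 at a = 2.75: Pab(L + b)/(6LEI) = 648/EI
  at B: point load 71.4 at a = 2.75: Pab(L + a)/(6LEI) = 432/EI
  θ_A0 = 1659/EI,  θ_B0 = 1317/EI
Flexibility coefficients: a unit moment at one end gives L/(3EI) there and L/(6EI) at the far end, so f₁₁ = f₂₂ = 4.583/EI and f₁₂ = f₂₁ = 2.292/EI.
Compatibility — zero rotation at each built-in end:
  4.583 M_A + 2.292 M_B = 1659
  2.292 M_A + 4.583 M_B = 1317
Solving the pair gives M_A = 291.1 kN·m and M_B = 141.7 kN·m (hogging).

M_B = 141.7 kN·m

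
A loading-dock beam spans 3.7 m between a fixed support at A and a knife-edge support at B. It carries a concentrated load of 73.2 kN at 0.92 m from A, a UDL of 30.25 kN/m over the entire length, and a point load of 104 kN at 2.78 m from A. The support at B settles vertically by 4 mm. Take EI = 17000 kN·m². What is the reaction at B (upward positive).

R_B = 110.2 kN

Remove the prop at B; the released (primary) structure is a cantilever built in at A.
Primary-structure tip deflection at B by superposition:
  point load 73.2 at a = 0.92: Pa²(3L − a)/(6EI) = 105.1/EI
  UDL 30.25: wL⁴/(8EI) = 708.7/EI
  point load 104 at a = 2.78: Pa²(3L − a)/(6EI) = 1115/EI
  δ_0 = 1928/EI
Tip deflection under a unit load at B: L³/(3EI) = 16.88/EI.
With EI = 17000 kN·m²: δ_0 = 0.11343 m and δ_{BB} = 0.000993 m/kN.
Compatibility — the beam at B must follow the support down by 0.004 m: δ_0 − R_B·δ_{BB} = 0.004, so R_B = (0.11343 − 0.004)/0.000993 = 110.2 kN.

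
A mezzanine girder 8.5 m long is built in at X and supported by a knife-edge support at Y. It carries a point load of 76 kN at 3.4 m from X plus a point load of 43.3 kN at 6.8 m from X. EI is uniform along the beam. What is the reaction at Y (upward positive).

Take the reaction at Y as the redundant and release it; the primary structure is a cantilever fixed at X.
Free-end deflection of the primary structure under the applied loading (downward +):
  point load 76 at a = 3.4: Pa²(3L − a)/(6EI) = 3236/EI
  point load 43.3 at a = 6.8: Pa²(3L − a)/(6EI) = 6240/EI
  δ_0 = 9476/EI
Flexibility coefficient — unit upward force at Y: δ_{YY} = L³/(3EI) = 204.7/EI.
Compatibility at Y: δ_0 − R_Y·δ_{YY} = 0, so R_Y = 9476/204.7 = 46.29 kN.

R_Y = 46.29 kN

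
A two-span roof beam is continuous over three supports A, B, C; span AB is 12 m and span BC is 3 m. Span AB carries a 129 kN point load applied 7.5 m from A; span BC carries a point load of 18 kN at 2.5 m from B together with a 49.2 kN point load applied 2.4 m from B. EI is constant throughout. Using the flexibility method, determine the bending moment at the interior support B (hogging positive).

M_B = 239.5 kN·m

Take M_B as the redundant. Released structure: two simple spans AB and BC with a hinge at B.
Rotations at B on the released spans (each span's end-slope, ×1/EI):
  span AB: point load 129 at a = 7.5: Pab(L + a)/(6LEI) = 1179/EI
  span BC: point load 18 at a = 2.5: Pab(L + b)/(6LEI) = 4.375/EI
  span BC: point load 49.2 at a = 2.4: Pab(L + b)/(6LEI) = 14.17/EI
  relative rotation θ_0 = (1179 + 18.54)/EI = 1198/EI
A unit hogging moment at B produces rotation L₁/(3EI) + L₂/(3EI) = 5/EI.
Slope continuity at B: θ_0 = M_B·5/EI, so M_B = 1198/5 = 239.5 kN·m (hogging).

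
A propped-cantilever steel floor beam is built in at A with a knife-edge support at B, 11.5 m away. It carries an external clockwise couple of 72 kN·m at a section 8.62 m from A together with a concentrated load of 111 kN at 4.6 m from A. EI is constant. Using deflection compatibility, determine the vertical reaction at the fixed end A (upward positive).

Release the roller at B. Primary structure: cantilever fixed at A.
Free-end deflection of the primary structure under the applied loading (downward +):
  clockwise couple 72 at a = 8.62: M₀a(2L − a)/(2EI) = 4462/EI
  point load 111 at a = 4.6: Pa²(3L − a)/(6EI) = 11705/EI
  δ_0 = 16167/EI
Flexibility coefficient — unit upward force at B: δ_{BB} = L³/(3EI) = 507/EI.
Compatibility at B: δ_0 − R_B·δ_{BB} = 0, so R_B = 16167/507 = 31.89 kN.
Vertical equilibrium: R_A = ΣP − R_B = 111 − 31.89 = 79.11 kN.

R_A = 79.11 kN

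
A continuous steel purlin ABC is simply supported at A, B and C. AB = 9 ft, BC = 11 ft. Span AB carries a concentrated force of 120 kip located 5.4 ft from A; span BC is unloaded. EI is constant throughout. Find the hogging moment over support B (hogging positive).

M_B = 93.31 kip·ft

Take M_B as the redundant. Released structure: two simple spans AB and BC with a hinge at B.
Discontinuity in slope at B on the released structure — sum the simple-span end rotations:
  span AB: point load 120 at a = 5.4: Pab(L + a)/(6LEI) = 622.1/EI
  relative rotation θ_0 = (622.1 + 0)/EI = 622.1/EI
A unit hogging moment at B produces rotation L₁/(3EI) + L₂/(3EI) = 6.667/EI.
Slope continuity at B: θ_0 = M_B·6.667/EI, so M_B = 622.1/6.667 = 93.31 kip·ft (hogging).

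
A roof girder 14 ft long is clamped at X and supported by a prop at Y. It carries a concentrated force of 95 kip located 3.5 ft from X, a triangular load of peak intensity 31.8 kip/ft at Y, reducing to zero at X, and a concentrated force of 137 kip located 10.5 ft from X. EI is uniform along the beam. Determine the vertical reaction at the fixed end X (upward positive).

R_X = 237.3 kip

Take the reaction at Y as the redundant and release it; the primary structure is a cantilever fixed at X.
Deflection at Y on the released cantilever, summing each load's contribution:
  point load 95 at a = 3.5: Pa²(3L − a)/(6EI) = 7467/EI
  triangular load, peak 31.8 at the free end: 11w₀L⁴/(120EI) = 111983/EI
  point load 137 at a = 10.5: Pa²(3L − a)/(6EI) = 79297/EI
  δ_0 = 198747/EI
Tip deflection under a unit load at Y: L³/(3EI) = 914.7/EI.
Compatibility at Y: δ_0 − R_Y·δ_{YY} = 0, so R_Y = 198747/914.7 = 217.3 kip.
Vertical equilibrium: R_X = ΣP − R_Y = 454.6 − 217.3 = 237.3 kip.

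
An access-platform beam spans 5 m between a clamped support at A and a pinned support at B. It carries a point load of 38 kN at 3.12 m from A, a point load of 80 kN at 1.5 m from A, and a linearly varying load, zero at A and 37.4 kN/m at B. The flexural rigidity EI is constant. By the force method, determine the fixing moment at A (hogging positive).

M_A = 156.6 kN·m

Choose R_B as the redundant. The primary structure is the cantilever fixed at A.
Free-end deflection of the primary structure under the applied loading (downward +):
  point load 38 at a = 3.12: Pa²(3L − a)/(6EI) = 732.4/EI
  point load 80 at a = 1.5: Pa²(3L − a)/(6EI) = 405/EI
  triangular load, peak 37.4 at the free end: 11w₀L⁴/(120EI) = 2143/EI
  δ_0 = 3280/EI
Flexibility coefficient — unit upward force at B: δ_{BB} = L³/(3EI) = 41.67/EI.
Compatibility at B: δ_0 − R_B·δ_{BB} = 0, so R_B = 3280/41.67 = 78.72 kN.
Moment equilibrium about A: M_A = Σ(load moments about A) − R_B·L = 550.2 − 78.72×5 = 156.6 kN·m.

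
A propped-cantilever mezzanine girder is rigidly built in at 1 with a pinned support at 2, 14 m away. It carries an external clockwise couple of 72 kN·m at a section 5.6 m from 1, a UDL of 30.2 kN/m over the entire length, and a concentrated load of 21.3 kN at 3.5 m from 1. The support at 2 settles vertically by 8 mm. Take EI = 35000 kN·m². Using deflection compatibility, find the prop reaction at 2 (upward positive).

R_2 = 165 kN

Choose R_2 as the redundant. The primary structure is the cantilever fixed at 1.
Downward deflection at the released point 2 due to the loads:
  clockwise couple 72 at a = 5.6: M₀a(2L − a)/(2EI) = 4516/EI
  UDL 30.2: wL⁴/(8EI) = 145020/EI
  point load 21.3 at a = 3.5: Pa²(3L − a)/(6EI) = 1674/EI
  δ_0 = 151211/EI
Tip deflection under a unit load at 2: L³/(3EI) = 914.7/EI.
With EI = 35000 kN·m²: δ_0 = 4.3203 m and δ_{22} = 0.026133 m/kN.
Compatibility — the beam at 2 must follow the support down by 0.008 m: δ_0 − R_2·δ_{22} = 0.008, so R_2 = (4.3203 − 0.008)/0.026133 = 165 kN.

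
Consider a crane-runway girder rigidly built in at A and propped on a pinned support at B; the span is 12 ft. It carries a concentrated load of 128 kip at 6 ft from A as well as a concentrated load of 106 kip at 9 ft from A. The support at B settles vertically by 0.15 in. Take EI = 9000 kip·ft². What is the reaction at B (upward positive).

R_B = 106.9 kip

Release the roller at B. Primary structure: cantilever fixed at A.
Deflection at B on the released cantilever, summing each load's contribution:
  point load 128 at a = 6: Pa²(3L − a)/(6EI) = 23040/EI
  point load 106 at a = 9: Pa²(3L − a)/(6EI) = 38637/EI
  δ_0 = 61677/EI
Tip deflection under a unit load at B: L³/(3EI) = 576/EI.
With EI = 9000 kip·ft²: δ_0 = 6.853 ft and δ_{BB} = 0.064 ft/kip.
Compatibility — the beam at B must follow the support down by 0.0125 ft: δ_0 − R_B·δ_{BB} = 0.0125, so R_B = (6.853 − 0.0125)/0.064 = 106.9 kip.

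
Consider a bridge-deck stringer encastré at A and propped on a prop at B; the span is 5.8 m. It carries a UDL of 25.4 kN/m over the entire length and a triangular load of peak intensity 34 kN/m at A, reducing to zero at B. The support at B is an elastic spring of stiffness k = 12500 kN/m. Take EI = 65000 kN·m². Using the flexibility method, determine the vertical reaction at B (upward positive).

R_B = 69.41 kN

Take the reaction at B as the redundant and release it; the primary structure is a cantilever fixed at A.
Free-end deflection of the primary structure under the applied loading (downward +):
  UDL 25.4: wL⁴/(8EI) = 3593/EI
  triangular load, peak 34 at the fixed end: w₀L⁴/(30EI) = 1283/EI
  δ_0 = 4876/EI
Tip deflection under a unit load at B: L³/(3EI) = 65.04/EI.
With EI = 65000 kN·m²: δ_0 = 0.075008 m and δ_{BB} = 0.001001 m/kN.
Compatibility — the spring shortens by R_B/k under the reaction it provides: δ_0 − R_B·δ_{BB} = R_B/k. With 1/k = 0.00008 m/kN, R_B = δ_0 / (δ_{BB} + 1/k) = 0.075008 / (0.001001 + 0.00008) = 69.41 kN.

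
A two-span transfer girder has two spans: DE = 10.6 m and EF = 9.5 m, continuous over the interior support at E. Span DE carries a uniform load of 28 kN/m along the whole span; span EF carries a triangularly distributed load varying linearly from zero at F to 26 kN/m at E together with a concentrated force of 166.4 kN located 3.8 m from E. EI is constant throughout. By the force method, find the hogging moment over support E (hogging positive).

M_E = 424.8 kN·m

Take M_E as the redundant. Released structure: two simple spans DE and EF with a hinge at E.
Rotations at E on the released spans (each span's end-slope, ×1/EI):
  span DE: UDL 28: wL³/(24EI) = 1390/EI
  span EF: triangular load, peak 26: w₀L³/(45EI) = 495.4/EI
  span EF: point load 166.4 at a = 3.8: Pab(L + b)/(6LEI) = 961.1/EI
  relative rotation θ_0 = (1390 + 1456)/EI = 2846/EI
A unit hogging moment at E produces rotation L₁/(3EI) + L₂/(3EI) = 6.7/EI.
Compatibility: M_E·(L₁+L₂)/(3EI) = θ_0, giving M_E = 424.8 kN·m (hogging).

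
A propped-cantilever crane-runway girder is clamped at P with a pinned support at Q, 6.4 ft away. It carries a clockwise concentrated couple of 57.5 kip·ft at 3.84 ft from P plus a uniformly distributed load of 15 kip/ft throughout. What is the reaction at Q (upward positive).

Take the reaction at Q as the redundant and release it; the primary structure is a cantilever fixed at P.
Downward deflection at the released point Q due to the loads:
  clockwise couple 57.5 at a = 3.84: M₀a(2L − a)/(2EI) = 989.2/EI
  UDL 15: wL⁴/(8EI) = 3146/EI
  δ_0 = 4135/EI
Flexibility coefficient — unit upward force at Q: δ_{QQ} = L³/(3EI) = 87.38/EI.
The prop prevents deflection at Q: R_Q = δ_0/δ_{QQ} = 4135/87.38 = 47.32 kip.

R_Q = 47.32 kip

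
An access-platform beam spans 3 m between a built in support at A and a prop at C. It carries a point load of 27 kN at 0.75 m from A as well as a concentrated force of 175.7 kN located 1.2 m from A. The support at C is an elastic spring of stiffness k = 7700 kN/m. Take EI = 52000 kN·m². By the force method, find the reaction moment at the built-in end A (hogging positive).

Choose R_C as the redundant. The primary structure is the cantilever fixed at A.
Primary-structure tip deflection at C by superposition:
  point load 27 at a = 0.75: Pa²(3L − a)/(6EI) = 20.88/EI
  point load 175.7 at a = 1.2: Pa²(3L − a)/(6EI) = 328.9/EI
  δ_0 = 349.8/EI
Flexibility coefficient — unit upward force at C: δ_{CC} = L³/(3EI) = 9/EI.
With EI = 52000 kN·m²: δ_0 = 0.006727 m and δ_{CC} = 0.000173 m/kN.
Compatibility — the spring shortens by R_C/k under the reaction it provides: δ_0 − R_C·δ_{CC} = R_C/k. With 1/k = 0.00013 m/kN, R_C = δ_0 / (δ_{CC} + 1/k) = 0.006727 / (0.000173 + 0.00013) = 22.2 kN.
Moment equilibrium about A: M_A = Σ(load moments about A) − R_C·L = 231.1 − 22.2×3 = 164.5 kN·m.

M_A = 164.5 kN·m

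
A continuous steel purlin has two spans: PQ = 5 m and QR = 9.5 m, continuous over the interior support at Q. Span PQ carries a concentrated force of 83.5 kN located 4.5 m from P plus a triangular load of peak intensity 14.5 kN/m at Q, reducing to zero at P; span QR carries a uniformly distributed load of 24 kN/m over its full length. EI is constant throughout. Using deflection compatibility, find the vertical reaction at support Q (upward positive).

Release continuity at Q by inserting a hinge; the redundant is the internal moment M_Q. The primary structure is two simply-supported spans PQ and QR.
End slopes at the hinge Q, treating each span as simply supported:
  span PQ: point load 83.5 at a = 4.5: Pab(L + a)/(6LEI) = 59.49/EI
  span PQ: triangular load, peak 14.5: w₀L³/(45EI) = 40.28/EI
  span QR: UDL 24: wL³/(24EI) = 857.4/EI
  relative rotation θ_0 = (99.77 + 857.4)/EI = 957.1/EI
A unit hogging moment at Q produces rotation L₁/(3EI) + L₂/(3EI) = 4.833/EI.
Slope continuity at Q: θ_0 = M_Q·4.833/EI, so M_Q = 957.1/4.833 = 198 kN·m (hogging).
Span PQ, ΣM about P with M_Q applied at Q: R_Q^{PQ}·5 = 496.6 + 198, so R_Q^{PQ} = 138.9 kN and R_P = 119.8 − 138.9 = -19.17 kN.
Span QR, ΣM about R: R_Q^{QR}·9.5 = 1083 + 198, so R_Q^{QR} = 134.8 kN and R_R = 228 − 134.8 = 93.15 kN.
R_Q = 138.9 + 134.8 = 273.8 kN.

R_Q = 273.8 kN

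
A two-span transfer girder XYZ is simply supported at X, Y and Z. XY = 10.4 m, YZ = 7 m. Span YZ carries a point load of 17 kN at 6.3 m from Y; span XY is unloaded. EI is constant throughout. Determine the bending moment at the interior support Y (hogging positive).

Take M_Y as the redundant. Released structure: two simple spans XY and YZ with a hinge at Y.
End slopes at the hinge Y, treating each span as simply supported:
  span YZ: point load 17 at a = 6.3: Pab(L + b)/(6LEI) = 13.74/EI
  relative rotation θ_0 = (0 + 13.74)/EI = 13.74/EI
A unit hogging moment at Y produces rotation L₁/(3EI) + L₂/(3EI) = 5.8/EI.
Slope continuity at Y: θ_0 = M_Y·5.8/EI, so M_Y = 13.74/5.8 = 2.37 kN·m (hogging).

M_Y = 2.37 kN·m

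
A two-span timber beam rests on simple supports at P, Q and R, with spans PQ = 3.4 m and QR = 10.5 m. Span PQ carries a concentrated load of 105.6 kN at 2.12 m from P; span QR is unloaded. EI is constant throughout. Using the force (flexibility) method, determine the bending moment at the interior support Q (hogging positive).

Take M_Q as the redundant. Released structure: two simple spans PQ and QR with a hinge at Q.
Rotations at Q on the released spans (each span's end-slope, ×1/EI):
  span PQ: point load 105.6 at a = 2.12: Pab(L + a)/(6LEI) = 77.54/EI
  relative rotation θ_0 = (77.54 + 0)/EI = 77.54/EI
A unit hogging moment at Q produces rotation L₁/(3EI) + L₂/(3EI) = 4.633/EI.
Compatibility: M_Q·(L₁+L₂)/(3EI) = θ_0, giving M_Q = 16.73 kN·m (hogging).

M_Q = 16.73 kN·m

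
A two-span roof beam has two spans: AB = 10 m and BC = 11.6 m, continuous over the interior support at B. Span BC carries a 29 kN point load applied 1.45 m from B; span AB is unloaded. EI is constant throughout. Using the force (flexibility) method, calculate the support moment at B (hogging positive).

M_B = 18.52 kN·m

Insert a hinge at B; M_B is the redundant, and each span becomes simply supported.
Rotations at B on the released spans (each span's end-slope, ×1/EI):
  span BC: point load 29 at a = 1.45: Pab(L + b)/(6LEI) = 133.4/EI
  relative rotation θ_0 = (0 + 133.4)/EI = 133.4/EI
A unit hogging moment at B produces rotation L₁/(3EI) + L₂/(3EI) = 7.2/EI.
Compatibility: M_B·(L₁+L₂)/(3EI) = θ_0, giving M_B = 18.52 kN·m (hogging).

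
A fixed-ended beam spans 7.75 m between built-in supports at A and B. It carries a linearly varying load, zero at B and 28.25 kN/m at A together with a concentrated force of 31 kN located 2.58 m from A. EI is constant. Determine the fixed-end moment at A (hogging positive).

M_A = 120.4 kN·m

Release both end moments; the primary structure is a simply-supported span AB with redundants M_A and M_B.
On the primary (simply-supported) span, the end slopes from the loading are:
  at A: triangular load, peak 28.25: w₀L³/(45EI) = 292.2/EI
  at B: triangular load, peak 28.25: 7w₀L³/(360EI) = 255.7/EI
  at A: point load 31 at a = 2.58: Pab(L + b)/(6LEI) = 114.9/EI
  at B: point load 31 at a = 2.58: Pab(L + a)/(6LEI) = 91.86/EI
  θ_A0 = 407.1/EI,  θ_B0 = 347.6/EI
Flexibility coefficients: a unit moment at one end gives L/(3EI) there and L/(6EI) at the far end, so f₁₁ = f₂₂ = 2.583/EI and f₁₂ = f₂₁ = 1.292/EI.
Compatibility — zero rotation at each built-in end:
  2.583 M_A + 1.292 M_B = 407.1
  1.292 M_A + 2.583 M_B = 347.6
Solving the pair gives M_A = 120.4 kN·m and M_B = 74.32 kN·m (hogging).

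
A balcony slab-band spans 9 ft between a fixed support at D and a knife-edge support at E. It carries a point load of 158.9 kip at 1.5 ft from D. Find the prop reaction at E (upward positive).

R_E = 6.253 kip

Choose R_E as the redundant. The primary structure is the cantilever fixed at D.
Primary-structure tip deflection at E by superposition:
  point load 158.9 at a = 1.5: Pa²(3L − a)/(6EI) = 1519/EI
Flexibility coefficient — unit upward force at E: δ_{EE} = L³/(3EI) = 243/EI.
The prop prevents deflection at E: R_E = δ_0/δ_{EE} = 1519/243 = 6.253 kip.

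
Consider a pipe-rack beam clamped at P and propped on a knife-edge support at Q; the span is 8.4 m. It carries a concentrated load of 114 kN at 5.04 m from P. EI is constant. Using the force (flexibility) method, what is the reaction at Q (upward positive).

Remove the prop at Q; the released (primary) structure is a cantilever built in at P.
Downward deflection at the released point Q due to the loads:
  point load 114 at a = 5.04: Pa²(3L − a)/(6EI) = 9730/EI
Flexibility coefficient — unit upward force at Q: δ_{QQ} = L³/(3EI) = 197.6/EI.
The prop prevents deflection at Q: R_Q = δ_0/δ_{QQ} = 9730/197.6 = 49.25 kN.

R_Q = 49.25 kN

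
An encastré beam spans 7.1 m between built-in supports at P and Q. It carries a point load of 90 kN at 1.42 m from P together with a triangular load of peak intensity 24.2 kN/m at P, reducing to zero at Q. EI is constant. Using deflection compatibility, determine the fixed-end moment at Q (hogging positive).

M_Q = 61.11 kN·m

Take the two fixed-end moments M_P, M_Q as redundants; the released structure is the simple span PQ.
End rotations of the released simple span under the applied load (×1/EI):
  at P: point load 90 at a = 1.42: Pab(L + b)/(6LEI) = 217.8/EI
  at Q: point load 90 at a = 1.42: Pab(L + a)/(6LEI) = 145.2/EI
  at P: triangular load, peak 24.2: w₀L³/(45EI) = 192.5/EI
  at Q: triangular load, peak 24.2: 7w₀L³/(360EI) = 168.4/EI
  θ_P0 = 410.2/EI,  θ_Q0 = 313.6/EI
Flexibility coefficients: a unit moment at one end gives L/(3EI) there and L/(6EI) at the far end, so f₁₁ = f₂₂ = 2.367/EI and f₁₂ = f₂₁ = 1.183/EI.
Compatibility — zero rotation at each built-in end:
  2.367 M_P + 1.183 M_Q = 410.2
  1.183 M_P + 2.367 M_Q = 313.6
Solving the pair gives M_P = 142.8 kN·m and M_Q = 61.11 kN·m (hogging).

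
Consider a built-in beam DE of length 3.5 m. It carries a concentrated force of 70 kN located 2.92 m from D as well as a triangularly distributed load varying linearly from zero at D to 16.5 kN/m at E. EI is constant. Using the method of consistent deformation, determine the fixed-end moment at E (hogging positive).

Release both end moments; the primary structure is a simply-supported span DE with redundants M_D and M_E.
Simple-span end rotations at D and E under the given loads:
  at D: point load 70 at a = 2.92: Pab(L + b)/(6LEI) = 23.03/EI
  at E: point load 70 at a = 2.92: Pab(L + a)/(6LEI) = 36.24/EI
  at D: triangular load, peak 16.5: 7w₀L³/(360EI) = 13.76/EI
  at E: triangular load, peak 16.5: w₀L³/(45EI) = 15.72/EI
  θ_D0 = 36.79/EI,  θ_E0 = 51.96/EI
Flexibility coefficients: a unit moment at one end gives L/(3EI) there and L/(6EI) at the far end, so f₁₁ = f₂₂ = 1.167/EI and f₁₂ = f₂₁ = 0.5833/EI.
Compatibility — zero rotation at each built-in end:
  1.167 M_D + 0.5833 M_E = 36.79
  0.5833 M_D + 1.167 M_E = 51.96
Solving the pair gives M_D = 12.35 kN·m and M_E = 38.37 kN·m (hogging).

M_E = 38.37 kN·m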